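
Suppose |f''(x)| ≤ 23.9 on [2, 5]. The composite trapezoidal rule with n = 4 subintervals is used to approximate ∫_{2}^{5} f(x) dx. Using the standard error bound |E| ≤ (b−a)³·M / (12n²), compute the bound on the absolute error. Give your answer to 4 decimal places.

|E| ≤ (3)³·23.9 / (12·4²) = 645.3/192 = 3.3609.

3.3609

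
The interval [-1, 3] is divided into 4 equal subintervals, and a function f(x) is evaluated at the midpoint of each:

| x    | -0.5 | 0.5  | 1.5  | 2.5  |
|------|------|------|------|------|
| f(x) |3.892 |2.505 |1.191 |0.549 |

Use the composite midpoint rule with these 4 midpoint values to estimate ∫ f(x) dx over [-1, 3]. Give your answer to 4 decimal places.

h = 1, n = 4.
h·[y(m₁) + y(m₂) + y(m₃) + y(m₄)] = 1·(8.137) = 8.1370.

8.1370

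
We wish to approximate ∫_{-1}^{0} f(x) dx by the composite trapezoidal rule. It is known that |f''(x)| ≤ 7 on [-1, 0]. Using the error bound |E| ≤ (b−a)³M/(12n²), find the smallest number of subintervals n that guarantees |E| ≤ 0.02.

Need 7/(12n²) ≤ 0.02.
n² ≥ 7/(12·0.02) = 29.1667 ⇒ n ≥ 5.4006, so the smallest n is 6.

6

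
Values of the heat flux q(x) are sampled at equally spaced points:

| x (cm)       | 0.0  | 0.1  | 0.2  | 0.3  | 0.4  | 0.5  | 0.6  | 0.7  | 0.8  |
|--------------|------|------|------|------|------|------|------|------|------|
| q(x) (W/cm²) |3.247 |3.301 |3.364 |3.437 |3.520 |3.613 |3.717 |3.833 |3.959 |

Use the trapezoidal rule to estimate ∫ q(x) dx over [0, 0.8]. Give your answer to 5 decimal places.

2.83880

h = 0.1, n = 8.
(h/2)·[y₀ + 2y₁ + 2y₂ + 2y₃ + 2y₄ + 2y₅ + 2y₆ + 2y₇ + y₈] = 0.05·(56.776) = 2.83880.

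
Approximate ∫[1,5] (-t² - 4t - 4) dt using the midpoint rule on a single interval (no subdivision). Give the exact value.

-100

M = (b−a)·f(3) = 4·(-25) = -100.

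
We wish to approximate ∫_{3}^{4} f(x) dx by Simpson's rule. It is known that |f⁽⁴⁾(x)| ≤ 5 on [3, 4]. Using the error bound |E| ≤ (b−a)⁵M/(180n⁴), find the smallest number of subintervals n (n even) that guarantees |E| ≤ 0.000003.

10

Need 5/(180n⁴) ≤ 0.000003.
n⁴ ≥ 5/(180·0.000003) = 9259.26 ⇒ n ≥ 9.8094, so the smallest even n is 10. (n must be even for Simpson's rule.)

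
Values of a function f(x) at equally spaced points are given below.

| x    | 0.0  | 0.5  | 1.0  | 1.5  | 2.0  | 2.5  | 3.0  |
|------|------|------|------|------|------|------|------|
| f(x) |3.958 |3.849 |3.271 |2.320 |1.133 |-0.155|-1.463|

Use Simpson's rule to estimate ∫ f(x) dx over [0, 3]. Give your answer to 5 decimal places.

h = 0.5, n = 6.
(h/3)·[y₀ + 4y₁ + 2y₂ + 4y₃ + 2y₄ + 4y₅ + y₆] = 0.166667·(35.359) = 5.89317.

5.89317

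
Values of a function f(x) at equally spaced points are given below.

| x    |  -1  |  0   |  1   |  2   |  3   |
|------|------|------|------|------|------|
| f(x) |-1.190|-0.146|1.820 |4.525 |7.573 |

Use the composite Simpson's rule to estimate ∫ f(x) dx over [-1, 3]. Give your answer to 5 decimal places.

9.17967

h = 1, n = 4.
(h/3)·[y₀ + 4y₁ + 2y₂ + 4y₃ + y₄] = 0.333333·(27.539) = 9.17967.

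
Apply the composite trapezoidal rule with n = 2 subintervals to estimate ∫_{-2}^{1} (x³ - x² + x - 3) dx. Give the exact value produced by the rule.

h = (1 − (-2))/2 = 1.5.
Nodes x₀,…,x₂ = -2, -0.5, 1.
f(x) = x³ - x² + x - 3: f₀=-17, f₁=-3.875, f₂=-2.
(h/2)·[f₀ + 2f₁ + f₂] = 0.75·(-26.75) = -20.0625.

-20.0625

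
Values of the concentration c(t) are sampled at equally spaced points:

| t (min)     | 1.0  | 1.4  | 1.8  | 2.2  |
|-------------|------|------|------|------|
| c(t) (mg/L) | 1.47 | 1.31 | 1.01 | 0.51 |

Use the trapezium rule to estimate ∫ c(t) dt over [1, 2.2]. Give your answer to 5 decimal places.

1.32400

h = 0.4, n = 3.
(h/2)·[y₀ + 2y₁ + 2y₂ + y₃] = 0.2·(6.62) = 1.32400.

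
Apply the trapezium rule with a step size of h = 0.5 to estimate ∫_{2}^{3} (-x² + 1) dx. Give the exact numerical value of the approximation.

h = (3 − 2)/2 = 0.5.
Nodes x₀,…,x₂ = 2, 2.5, 3.
f(x) = -x² + 1: f₀=-3, f₁=-5.25, f₂=-8.
(h/2)·[f₀ + 2f₁ + f₂] = 0.25·(-21.5) = -5.375.

-5.375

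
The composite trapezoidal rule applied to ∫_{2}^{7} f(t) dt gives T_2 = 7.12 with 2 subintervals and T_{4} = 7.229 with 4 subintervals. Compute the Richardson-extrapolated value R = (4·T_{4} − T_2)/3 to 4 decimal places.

7.2653

R = (4·T_{4} − T_2) / 3 = (4·7.229 − 7.12)/3 = (21.796)/3 = 7.2653.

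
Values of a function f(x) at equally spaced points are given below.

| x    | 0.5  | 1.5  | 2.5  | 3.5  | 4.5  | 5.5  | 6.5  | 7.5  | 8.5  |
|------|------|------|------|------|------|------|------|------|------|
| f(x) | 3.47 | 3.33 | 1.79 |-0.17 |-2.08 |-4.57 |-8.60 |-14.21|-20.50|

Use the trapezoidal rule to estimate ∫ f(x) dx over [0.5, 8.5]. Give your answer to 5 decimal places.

-33.02500

h = 1, n = 8.
(h/2)·[y₀ + 2y₁ + 2y₂ + 2y₃ + 2y₄ + 2y₅ + 2y₆ + 2y₇ + y₈] = 0.5·(-66.05) = -33.02500.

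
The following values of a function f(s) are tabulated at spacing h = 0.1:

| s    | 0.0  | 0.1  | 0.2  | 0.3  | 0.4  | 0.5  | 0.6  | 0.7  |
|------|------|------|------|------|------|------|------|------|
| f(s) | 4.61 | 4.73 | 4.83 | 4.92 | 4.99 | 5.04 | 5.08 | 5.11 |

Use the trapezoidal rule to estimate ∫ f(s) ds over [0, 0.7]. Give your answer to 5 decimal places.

h = 0.1, n = 7.
(h/2)·[y₀ + 2y₁ + 2y₂ + 2y₃ + 2y₄ + 2y₅ + 2y₆ + y₇] = 0.05·(68.90) = 3.44500.

3.44500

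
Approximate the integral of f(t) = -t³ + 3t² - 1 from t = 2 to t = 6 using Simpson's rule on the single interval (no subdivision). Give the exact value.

-116

S = (b−a)/6 · [f(2) + 4f(4) + f(6)] = 0.666667·[3 + 4·(-17) + (-109)] = -116.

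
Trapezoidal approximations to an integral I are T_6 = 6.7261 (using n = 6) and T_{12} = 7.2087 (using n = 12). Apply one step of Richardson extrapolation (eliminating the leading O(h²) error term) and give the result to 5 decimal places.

R = (4·T_{12} − T_6) / 3 = (4·7.2087 − 6.7261)/3 = (22.1087)/3 = 7.36957.

7.36957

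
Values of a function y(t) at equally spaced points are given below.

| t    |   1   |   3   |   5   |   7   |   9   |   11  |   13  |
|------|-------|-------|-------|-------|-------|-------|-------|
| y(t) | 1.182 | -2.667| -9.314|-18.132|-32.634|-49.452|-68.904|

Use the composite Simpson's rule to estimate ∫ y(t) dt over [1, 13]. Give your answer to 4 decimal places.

-288.4147

h = 2, n = 6.
(h/3)·[y₀ + 4y₁ + 2y₂ + 4y₃ + 2y₄ + 4y₅ + y₆] = 0.666667·(-432.622) = -288.4147.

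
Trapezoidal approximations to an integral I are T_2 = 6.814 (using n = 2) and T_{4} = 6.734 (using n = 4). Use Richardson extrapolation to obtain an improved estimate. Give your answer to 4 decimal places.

6.7073

R = (4·T_{4} − T_2) / 3 = (4·6.734 − 6.814)/3 = (20.122)/3 = 6.7073.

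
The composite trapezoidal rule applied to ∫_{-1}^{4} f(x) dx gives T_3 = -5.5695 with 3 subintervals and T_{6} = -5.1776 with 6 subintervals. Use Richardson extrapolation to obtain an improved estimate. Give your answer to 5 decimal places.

R = (4·T_{6} − T_3) / 3 = (4·(-5.1776) − (-5.5695))/3 = (-15.1409)/3 = -5.04697.

-5.04697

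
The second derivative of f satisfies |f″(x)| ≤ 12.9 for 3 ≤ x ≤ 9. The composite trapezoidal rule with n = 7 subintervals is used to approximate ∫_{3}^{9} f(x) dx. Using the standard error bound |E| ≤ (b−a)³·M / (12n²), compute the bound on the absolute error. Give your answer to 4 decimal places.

4.7388

|E| ≤ (6)³·12.9 / (12·7²) = 2786.4/588 = 4.7388.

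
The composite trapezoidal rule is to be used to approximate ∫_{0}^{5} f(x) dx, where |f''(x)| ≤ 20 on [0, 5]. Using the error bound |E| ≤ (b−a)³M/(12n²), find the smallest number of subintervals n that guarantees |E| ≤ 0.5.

21

Need 2500/(12n²) ≤ 0.5.
n² ≥ 2500/(12·0.5) = 416.667 ⇒ n ≥ 20.4124, so the smallest n is 21.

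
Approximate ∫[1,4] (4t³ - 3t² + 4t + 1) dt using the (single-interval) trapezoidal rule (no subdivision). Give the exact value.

T = (b−a)/2 · [f(1) + f(4)] = 1.5·[6 + 225] = 346.5.

346.5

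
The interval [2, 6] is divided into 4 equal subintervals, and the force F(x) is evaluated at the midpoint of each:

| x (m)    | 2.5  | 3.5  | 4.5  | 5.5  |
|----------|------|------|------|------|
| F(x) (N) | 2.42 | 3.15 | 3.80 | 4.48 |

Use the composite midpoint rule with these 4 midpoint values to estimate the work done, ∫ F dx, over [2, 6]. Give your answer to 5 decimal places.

h = 1, n = 4.
h·[y(m₁) + y(m₂) + y(m₃) + y(m₄)] = 1·(13.85) = 13.85000.

13.85000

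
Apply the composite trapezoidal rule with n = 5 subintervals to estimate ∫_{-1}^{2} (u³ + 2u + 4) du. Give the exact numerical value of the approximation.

h = (2 − (-1))/5 = 0.6.
Nodes u₀,…,u₅ = -1, -0.4, 0.2, 0.8, 1.4, 2.
f(u) = u³ + 2u + 4: f₀=1, f₁=3.136, f₂=4.408, f₃=6.112, f₄=9.544, f₅=16.
(h/2)·[f₀ + 2f₁ + 2f₂ + 2f₃ + 2f₄ + f₅] = 0.3·(63.4) = 19.02.

19.02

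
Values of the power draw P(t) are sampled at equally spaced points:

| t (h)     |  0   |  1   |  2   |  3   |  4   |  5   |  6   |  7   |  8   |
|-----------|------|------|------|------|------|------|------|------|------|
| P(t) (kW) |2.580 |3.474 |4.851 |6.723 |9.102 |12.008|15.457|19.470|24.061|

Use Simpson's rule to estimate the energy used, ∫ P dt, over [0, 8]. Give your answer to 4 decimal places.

h = 1, n = 8.
(h/3)·[y₀ + 4y₁ + 2y₂ + 4y₃ + 2y₄ + 4y₅ + 2y₆ + 4y₇ + y₈] = 0.333333·(252.161) = 84.0537.

84.0537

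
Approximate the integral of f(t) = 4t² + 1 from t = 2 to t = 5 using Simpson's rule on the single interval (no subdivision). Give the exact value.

S = (b−a)/6 · [f(2) + 4f(3.5) + f(5)] = 0.5·[17 + 4·50 + 101] = 159.

159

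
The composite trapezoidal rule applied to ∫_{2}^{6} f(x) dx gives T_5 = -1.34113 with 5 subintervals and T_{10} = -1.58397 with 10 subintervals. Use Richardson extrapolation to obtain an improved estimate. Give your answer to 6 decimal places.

R = (4·T_{10} − T_5) / 3 = (4·(-1.58397) − (-1.34113))/3 = (-4.99475)/3 = -1.664917.

-1.664917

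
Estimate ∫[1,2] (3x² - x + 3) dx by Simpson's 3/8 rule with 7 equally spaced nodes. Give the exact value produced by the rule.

8.5

h = (2 − 1)/6 = 0.166667.
Nodes x₀,…,x₆ = 1, 1.166667, 1.333333, 1.5, 1.666667, 1.833333, 2.
f(x) = 3x² - x + 3: f₀=5, f₁=5.916667, f₂=7, f₃=8.25, f₄=9.666667, f₅=11.25, f₆=13.
(3h/8)·[f₀ + 3f₁ + 3f₂ + 2f₃ + 3f₄ + 3f₅ + f₆] = 0.0625·(136) = 8.5.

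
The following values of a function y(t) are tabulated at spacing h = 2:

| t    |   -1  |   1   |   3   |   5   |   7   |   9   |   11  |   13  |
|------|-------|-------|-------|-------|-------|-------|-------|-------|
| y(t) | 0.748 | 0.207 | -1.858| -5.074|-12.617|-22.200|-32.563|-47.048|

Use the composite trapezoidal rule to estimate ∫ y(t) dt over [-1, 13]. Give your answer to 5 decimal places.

-194.51000

h = 2, n = 7.
(h/2)·[y₀ + 2y₁ + 2y₂ + 2y₃ + 2y₄ + 2y₅ + 2y₆ + y₇] = 1·(-194.510) = -194.51000.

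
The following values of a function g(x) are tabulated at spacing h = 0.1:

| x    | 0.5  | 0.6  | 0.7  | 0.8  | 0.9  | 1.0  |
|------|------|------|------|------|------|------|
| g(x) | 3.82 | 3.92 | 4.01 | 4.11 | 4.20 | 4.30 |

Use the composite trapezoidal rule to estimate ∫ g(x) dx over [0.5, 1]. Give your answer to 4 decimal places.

h = 0.1, n = 5.
(h/2)·[y₀ + 2y₁ + 2y₂ + 2y₃ + 2y₄ + y₅] = 0.05·(40.60) = 2.0300.

2.0300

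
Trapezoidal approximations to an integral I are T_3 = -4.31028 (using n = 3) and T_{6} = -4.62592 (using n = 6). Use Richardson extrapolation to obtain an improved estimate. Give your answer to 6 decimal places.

R = (4·T_{6} − T_3) / 3 = (4·(-4.62592) − (-4.31028))/3 = (-14.19340)/3 = -4.731133.

-4.731133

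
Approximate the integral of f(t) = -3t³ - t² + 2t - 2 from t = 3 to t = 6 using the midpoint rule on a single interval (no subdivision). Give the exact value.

M = (b−a)·f(4.5) = 3·(-286.625) = -859.875.

-859.875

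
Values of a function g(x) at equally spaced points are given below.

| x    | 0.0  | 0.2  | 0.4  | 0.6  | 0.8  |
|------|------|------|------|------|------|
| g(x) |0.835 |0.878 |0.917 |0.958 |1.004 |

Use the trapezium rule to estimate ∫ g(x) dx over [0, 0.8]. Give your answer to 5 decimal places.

h = 0.2, n = 4.
(h/2)·[y₀ + 2y₁ + 2y₂ + 2y₃ + y₄] = 0.1·(7.345) = 0.73450.

0.73450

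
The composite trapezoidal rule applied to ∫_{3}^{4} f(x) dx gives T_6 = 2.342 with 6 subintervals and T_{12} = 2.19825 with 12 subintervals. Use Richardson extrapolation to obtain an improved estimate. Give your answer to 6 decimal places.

R = (4·T_{12} − T_6) / 3 = (4·2.19825 − 2.342)/3 = (6.45100)/3 = 2.150333.

2.150333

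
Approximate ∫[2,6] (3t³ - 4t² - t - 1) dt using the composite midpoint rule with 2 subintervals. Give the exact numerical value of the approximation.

h = (6 − 2)/2 = 2.
Midpoints m₁,…,m₂ = 3, 5.
f(m₁)=41, f(m₂)=269.
h·[f(m₁) + f(m₂)] = 2·(310) = 620.

620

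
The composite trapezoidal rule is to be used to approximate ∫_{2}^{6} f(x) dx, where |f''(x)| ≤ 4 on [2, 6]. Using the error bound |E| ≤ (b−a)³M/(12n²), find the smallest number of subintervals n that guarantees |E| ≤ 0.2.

11

Need 256/(12n²) ≤ 0.2.
n² ≥ 256/(12·0.2) = 106.667 ⇒ n ≥ 10.3280, so the smallest n is 11.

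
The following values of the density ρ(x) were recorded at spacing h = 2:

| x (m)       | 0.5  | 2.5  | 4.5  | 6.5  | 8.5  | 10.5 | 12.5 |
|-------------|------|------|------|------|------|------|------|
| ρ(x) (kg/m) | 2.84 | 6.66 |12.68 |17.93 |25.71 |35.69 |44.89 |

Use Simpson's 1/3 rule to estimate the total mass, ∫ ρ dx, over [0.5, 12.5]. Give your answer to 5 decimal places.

243.75333

h = 2, n = 6.
(h/3)·[y₀ + 4y₁ + 2y₂ + 4y₃ + 2y₄ + 4y₅ + y₆] = 0.666667·(365.63) = 243.75333.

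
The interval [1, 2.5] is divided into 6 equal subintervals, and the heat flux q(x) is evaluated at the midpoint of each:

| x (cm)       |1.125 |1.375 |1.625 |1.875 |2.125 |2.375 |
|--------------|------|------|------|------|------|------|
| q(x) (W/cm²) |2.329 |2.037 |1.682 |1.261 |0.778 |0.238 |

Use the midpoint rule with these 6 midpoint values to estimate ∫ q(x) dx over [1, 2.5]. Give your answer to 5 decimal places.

2.08125

h = 0.25, n = 6.
h·[y(m₁) + y(m₂) + y(m₃) + y(m₄) + y(m₅) + y(m₆)] = 0.25·(8.325) = 2.08125.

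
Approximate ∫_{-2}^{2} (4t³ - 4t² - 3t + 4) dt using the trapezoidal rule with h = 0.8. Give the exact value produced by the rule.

h = (2 − (-2))/5 = 0.8.
Nodes t₀,…,t₅ = -2, -1.2, -0.4, 0.4, 1.2, 2.
f(t) = 4t³ - 4t² - 3t + 4: f₀=-38, f₁=-5.072, f₂=4.304, f₃=2.416, f₄=1.552, f₅=14.
(h/2)·[f₀ + 2f₁ + 2f₂ + 2f₃ + 2f₄ + f₅] = 0.4·(-17.6) = -7.04.

-7.04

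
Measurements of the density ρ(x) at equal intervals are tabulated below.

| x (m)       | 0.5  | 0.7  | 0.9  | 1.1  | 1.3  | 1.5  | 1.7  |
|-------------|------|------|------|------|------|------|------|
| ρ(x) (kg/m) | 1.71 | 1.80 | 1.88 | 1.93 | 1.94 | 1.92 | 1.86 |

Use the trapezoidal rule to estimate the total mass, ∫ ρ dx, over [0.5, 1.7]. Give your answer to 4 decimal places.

h = 0.2, n = 6.
(h/2)·[y₀ + 2y₁ + 2y₂ + 2y₃ + 2y₄ + 2y₅ + y₆] = 0.1·(22.51) = 2.2510.

2.2510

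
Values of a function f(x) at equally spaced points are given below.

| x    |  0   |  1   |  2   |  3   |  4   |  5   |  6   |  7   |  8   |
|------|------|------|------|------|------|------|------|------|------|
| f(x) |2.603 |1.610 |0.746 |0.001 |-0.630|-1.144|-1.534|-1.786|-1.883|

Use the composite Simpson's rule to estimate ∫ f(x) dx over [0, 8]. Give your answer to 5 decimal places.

-2.46400

h = 1, n = 8.
(h/3)·[y₀ + 4y₁ + 2y₂ + 4y₃ + 2y₄ + 4y₅ + 2y₆ + 4y₇ + y₈] = 0.333333·(-7.392) = -2.46400.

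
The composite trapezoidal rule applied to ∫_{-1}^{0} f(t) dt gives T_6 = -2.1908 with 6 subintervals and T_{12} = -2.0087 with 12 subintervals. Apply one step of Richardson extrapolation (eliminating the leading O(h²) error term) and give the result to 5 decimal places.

R = (4·T_{12} − T_6) / 3 = (4·(-2.0087) − (-2.1908))/3 = (-5.8440)/3 = -1.94800.

-1.94800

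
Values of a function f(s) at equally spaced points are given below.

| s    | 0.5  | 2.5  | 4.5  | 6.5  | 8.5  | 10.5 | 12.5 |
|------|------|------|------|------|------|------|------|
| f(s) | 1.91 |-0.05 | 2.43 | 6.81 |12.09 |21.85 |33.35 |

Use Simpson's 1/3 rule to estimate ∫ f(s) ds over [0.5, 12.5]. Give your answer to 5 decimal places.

h = 2, n = 6.
(h/3)·[y₀ + 4y₁ + 2y₂ + 4y₃ + 2y₄ + 4y₅ + y₆] = 0.666667·(178.74) = 119.16000.

119.16000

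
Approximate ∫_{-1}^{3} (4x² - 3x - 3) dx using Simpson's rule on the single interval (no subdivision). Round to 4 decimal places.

S = (b−a)/6 · [f(-1) + 4f(1) + f(3)] = 0.666667·[4 + 4·(-2) + 24] = 13.3333.

13.3333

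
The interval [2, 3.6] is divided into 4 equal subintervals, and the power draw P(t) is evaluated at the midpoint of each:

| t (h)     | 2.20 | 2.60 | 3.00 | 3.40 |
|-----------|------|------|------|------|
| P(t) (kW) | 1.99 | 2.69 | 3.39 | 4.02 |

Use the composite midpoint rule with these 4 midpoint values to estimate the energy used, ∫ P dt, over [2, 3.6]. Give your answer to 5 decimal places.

4.83600

h = 0.4, n = 4.
h·[y(m₁) + y(m₂) + y(m₃) + y(m₄)] = 0.4·(12.09) = 4.83600.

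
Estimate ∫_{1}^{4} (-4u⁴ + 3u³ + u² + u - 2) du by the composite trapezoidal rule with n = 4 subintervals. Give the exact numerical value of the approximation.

-645.1640625

h = (4 − 1)/4 = 0.75.
Nodes u₀,…,u₄ = 1, 1.75, 2.5, 3.25, 4.
f(u) = -4u⁴ + 3u³ + u² + u - 2: f₀=-1, f₁=-18.625, f₂=-102.625, f₃=-331.46875, f₄=-814.
(h/2)·[f₀ + 2f₁ + 2f₂ + 2f₃ + f₄] = 0.375·(-1720.4375) = -645.1640625.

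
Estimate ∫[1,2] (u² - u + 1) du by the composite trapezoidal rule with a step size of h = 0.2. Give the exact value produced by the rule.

1.84

h = (2 − 1)/5 = 0.2.
Nodes u₀,…,u₅ = 1, 1.2, 1.4, 1.6, 1.8, 2.
f(u) = u² - u + 1: f₀=1, f₁=1.24, f₂=1.56, f₃=1.96, f₄=2.44, f₅=3.
(h/2)·[f₀ + 2f₁ + 2f₂ + 2f₃ + 2f₄ + f₅] = 0.1·(18.4) = 1.84.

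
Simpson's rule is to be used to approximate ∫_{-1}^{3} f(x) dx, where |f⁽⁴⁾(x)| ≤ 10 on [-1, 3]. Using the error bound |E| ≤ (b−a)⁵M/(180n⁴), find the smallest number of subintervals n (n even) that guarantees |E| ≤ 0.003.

12

Need 10240/(180n⁴) ≤ 0.003.
n⁴ ≥ 10240/(180·0.003) = 18963 ⇒ n ≥ 11.7348, so the smallest even n is 12. (n must be even for Simpson's rule.)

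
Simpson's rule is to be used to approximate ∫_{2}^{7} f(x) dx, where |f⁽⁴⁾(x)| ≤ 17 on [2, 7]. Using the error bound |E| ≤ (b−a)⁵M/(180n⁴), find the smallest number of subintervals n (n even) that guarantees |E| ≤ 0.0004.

Need 53125/(180n⁴) ≤ 0.0004.
n⁴ ≥ 53125/(180·0.0004) = 737847 ⇒ n ≥ 29.3084, so the smallest even n is 30. (n must be even for Simpson's rule.)

30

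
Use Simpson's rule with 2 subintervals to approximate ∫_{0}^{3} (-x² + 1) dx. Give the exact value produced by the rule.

-6

h = (3 − 0)/2 = 1.5.
Nodes x₀,…,x₂ = 0, 1.5, 3.
f(x) = -x² + 1: f₀=1, f₁=-1.25, f₂=-8.
(h/3)·[f₀ + 4f₁ + f₂] = 0.5·(-12) = -6.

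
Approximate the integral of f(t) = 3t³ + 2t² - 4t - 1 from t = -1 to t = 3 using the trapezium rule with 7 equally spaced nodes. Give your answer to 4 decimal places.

61.9259

h = (3 − (-1))/6 = 0.666667.
Nodes t₀,…,t₆ = -1, -0.333333, 0.333333, 1, 1.666667, 2.333333, 3.
f(t) = 3t³ + 2t² - 4t - 1: f₀=2, f₁=0.444444, f₂=-2, f₃=0, f₄=11.777778, f₅=38.666667, f₆=86.
(h/2)·[f₀ + 2f₁ + 2f₂ + 2f₃ + 2f₄ + 2f₅ + f₆] = 0.333333·(185.777778) = 61.9259.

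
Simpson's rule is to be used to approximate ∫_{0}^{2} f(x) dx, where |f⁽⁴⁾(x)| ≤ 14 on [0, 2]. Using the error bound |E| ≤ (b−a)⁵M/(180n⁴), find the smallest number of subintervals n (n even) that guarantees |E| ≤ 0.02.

Need 448/(180n⁴) ≤ 0.02.
n⁴ ≥ 448/(180·0.02) = 124.444 ⇒ n ≥ 3.3400, so the smallest even n is 4. (n must be even for Simpson's rule.)

4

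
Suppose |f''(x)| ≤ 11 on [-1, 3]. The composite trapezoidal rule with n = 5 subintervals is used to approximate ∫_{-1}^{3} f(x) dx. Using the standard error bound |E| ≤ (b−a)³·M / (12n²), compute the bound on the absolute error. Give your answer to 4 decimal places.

2.3467

|E| ≤ (4)³·11 / (12·5²) = 704/300 = 2.3467.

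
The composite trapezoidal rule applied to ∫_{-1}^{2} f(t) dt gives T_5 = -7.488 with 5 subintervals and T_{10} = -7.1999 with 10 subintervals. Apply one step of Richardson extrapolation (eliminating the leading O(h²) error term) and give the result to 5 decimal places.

-7.10387

R = (4·T_{10} − T_5) / 3 = (4·(-7.1999) − (-7.488))/3 = (-21.3116)/3 = -7.10387.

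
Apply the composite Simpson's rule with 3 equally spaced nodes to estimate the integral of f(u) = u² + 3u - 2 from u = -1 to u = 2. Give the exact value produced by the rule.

1.5

h = (2 − (-1))/2 = 1.5.
Nodes u₀,…,u₂ = -1, 0.5, 2.
f(u) = u² + 3u - 2: f₀=-4, f₁=-0.25, f₂=8.
(h/3)·[f₀ + 4f₁ + f₂] = 0.5·(3) = 1.5.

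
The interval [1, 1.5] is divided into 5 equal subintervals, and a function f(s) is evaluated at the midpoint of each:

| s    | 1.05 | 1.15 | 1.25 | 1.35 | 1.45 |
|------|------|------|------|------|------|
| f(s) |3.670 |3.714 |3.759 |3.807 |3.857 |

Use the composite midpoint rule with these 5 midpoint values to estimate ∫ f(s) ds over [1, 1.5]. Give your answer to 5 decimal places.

1.88070

h = 0.1, n = 5.
h·[y(m₁) + y(m₂) + y(m₃) + y(m₄) + y(m₅)] = 0.1·(18.807) = 1.88070.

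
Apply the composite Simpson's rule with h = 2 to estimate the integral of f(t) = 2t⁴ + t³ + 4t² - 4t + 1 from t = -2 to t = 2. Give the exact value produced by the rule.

68

h = (2 − (-2))/2 = 2.
Nodes t₀,…,t₂ = -2, 0, 2.
f(t) = 2t⁴ + t³ + 4t² - 4t + 1: f₀=49, f₁=1, f₂=49.
(h/3)·[f₀ + 4f₁ + f₂] = 0.666667·(102) = 68.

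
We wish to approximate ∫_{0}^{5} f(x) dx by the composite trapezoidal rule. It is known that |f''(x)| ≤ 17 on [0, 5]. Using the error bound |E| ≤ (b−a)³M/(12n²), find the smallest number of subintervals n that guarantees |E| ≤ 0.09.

Need 2125/(12n²) ≤ 0.09.
n² ≥ 2125/(12·0.09) = 1967.59 ⇒ n ≥ 44.3576, so the smallest n is 45.

45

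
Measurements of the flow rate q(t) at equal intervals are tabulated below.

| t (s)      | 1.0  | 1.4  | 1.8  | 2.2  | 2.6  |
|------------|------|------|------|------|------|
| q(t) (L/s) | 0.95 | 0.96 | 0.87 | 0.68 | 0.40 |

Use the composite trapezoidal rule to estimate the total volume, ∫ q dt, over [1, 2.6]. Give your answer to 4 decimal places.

h = 0.4, n = 4.
(h/2)·[y₀ + 2y₁ + 2y₂ + 2y₃ + y₄] = 0.2·(6.37) = 1.2740.

1.2740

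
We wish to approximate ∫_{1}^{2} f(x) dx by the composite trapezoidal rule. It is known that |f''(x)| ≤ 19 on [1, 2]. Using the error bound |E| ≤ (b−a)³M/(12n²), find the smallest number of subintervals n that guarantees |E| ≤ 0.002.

29

Need 19/(12n²) ≤ 0.002.
n² ≥ 19/(12·0.002) = 791.667 ⇒ n ≥ 28.1366, so the smallest n is 29.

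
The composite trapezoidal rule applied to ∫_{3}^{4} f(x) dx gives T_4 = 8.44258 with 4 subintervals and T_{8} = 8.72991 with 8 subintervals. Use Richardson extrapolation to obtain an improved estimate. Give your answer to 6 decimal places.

8.825687

R = (4·T_{8} − T_4) / 3 = (4·8.72991 − 8.44258)/3 = (26.47706)/3 = 8.825687.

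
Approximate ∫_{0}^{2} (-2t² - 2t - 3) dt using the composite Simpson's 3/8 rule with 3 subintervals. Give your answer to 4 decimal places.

h = (2 − 0)/3 = 0.666667.
Nodes t₀,…,t₃ = 0, 0.666667, 1.333333, 2.
f(t) = -2t² - 2t - 3: f₀=-3, f₁=-5.222222, f₂=-9.222222, f₃=-15.
(3h/8)·[f₀ + 3f₁ + 3f₂ + f₃] = 0.25·(-61.333333) = -15.3333.

-15.3333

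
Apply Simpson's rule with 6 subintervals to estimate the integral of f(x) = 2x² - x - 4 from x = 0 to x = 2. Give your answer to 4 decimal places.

-4.6667

h = (2 − 0)/6 = 0.333333.
Nodes x₀,…,x₆ = 0, 0.333333, 0.666667, 1, 1.333333, 1.666667, 2.
f(x) = 2x² - x - 4: f₀=-4, f₁=-4.111111, f₂=-3.777778, f₃=-3, f₄=-1.777778, f₅=-0.111111, f₆=2.
(h/3)·[f₀ + 4f₁ + 2f₂ + 4f₃ + 2f₄ + 4f₅ + f₆] = 0.111111·(-42) = -4.6667.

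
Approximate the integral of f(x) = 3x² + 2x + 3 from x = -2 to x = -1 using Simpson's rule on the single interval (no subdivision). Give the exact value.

S = (b−a)/6 · [f(-2) + 4f(-1.5) + f(-1)] = 0.166667·[11 + 4·6.75 + 4] = 7.

7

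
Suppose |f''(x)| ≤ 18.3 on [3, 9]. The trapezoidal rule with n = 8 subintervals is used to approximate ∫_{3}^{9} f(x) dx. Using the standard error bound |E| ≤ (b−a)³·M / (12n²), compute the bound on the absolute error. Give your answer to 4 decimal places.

5.1469

|E| ≤ (6)³·18.3 / (12·8²) = 3952.8/768 = 5.1469.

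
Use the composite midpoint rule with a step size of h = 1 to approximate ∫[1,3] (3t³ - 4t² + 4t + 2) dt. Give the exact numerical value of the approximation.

43

h = (3 − 1)/2 = 1.
Midpoints m₁,…,m₂ = 1.5, 2.5.
f(m₁)=9.125, f(m₂)=33.875.
h·[f(m₁) + f(m₂)] = 1·(43) = 43.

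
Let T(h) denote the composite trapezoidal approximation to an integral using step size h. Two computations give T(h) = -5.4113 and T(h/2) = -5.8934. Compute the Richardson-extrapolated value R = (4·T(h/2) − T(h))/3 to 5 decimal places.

-6.05410

R = (4·T(h/2) − T(h)) / 3 = (4·(-5.8934) − (-5.4113))/3 = (-18.1623)/3 = -6.05410.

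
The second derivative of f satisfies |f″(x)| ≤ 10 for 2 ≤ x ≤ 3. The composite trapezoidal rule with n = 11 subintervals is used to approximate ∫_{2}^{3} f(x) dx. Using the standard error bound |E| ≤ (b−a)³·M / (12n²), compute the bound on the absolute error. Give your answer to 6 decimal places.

0.006887

|E| ≤ (1)³·10 / (12·11²) = 10/1452 = 0.006887.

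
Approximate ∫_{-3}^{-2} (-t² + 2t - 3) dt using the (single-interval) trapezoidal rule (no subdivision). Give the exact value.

T = (b−a)/2 · [f(-3) + f(-2)] = 0.5·[(-18) + (-11)] = -14.5.

-14.5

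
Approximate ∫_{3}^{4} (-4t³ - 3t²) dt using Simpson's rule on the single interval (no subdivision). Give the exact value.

-212

S = (b−a)/6 · [f(3) + 4f(3.5) + f(4)] = 0.166667·[(-135) + 4·(-208.25) + (-304)] = -212.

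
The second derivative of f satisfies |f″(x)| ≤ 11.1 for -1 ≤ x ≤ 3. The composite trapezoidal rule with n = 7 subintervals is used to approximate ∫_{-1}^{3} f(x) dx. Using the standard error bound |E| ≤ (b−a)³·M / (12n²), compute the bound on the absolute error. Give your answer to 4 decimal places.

1.2082

|E| ≤ (4)³·11.1 / (12·7²) = 710.4/588 = 1.2082.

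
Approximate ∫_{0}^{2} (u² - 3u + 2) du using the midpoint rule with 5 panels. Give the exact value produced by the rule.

0.64

h = (2 − 0)/5 = 0.4.
Midpoints m₁,…,m₅ = 0.2, 0.6, 1, 1.4, 1.8.
f(m₁)=1.44, f(m₂)=0.56, f(m₃)=0, f(m₄)=-0.24, f(m₅)=-0.16.
h·[f(m₁) + f(m₂) + f(m₃) + f(m₄) + f(m₅)] = 0.4·(1.6) = 0.64.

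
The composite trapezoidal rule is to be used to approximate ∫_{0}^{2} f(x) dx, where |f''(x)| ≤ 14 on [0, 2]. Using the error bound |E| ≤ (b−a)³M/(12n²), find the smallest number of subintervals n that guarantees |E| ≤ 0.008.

Need 112/(12n²) ≤ 0.008.
n² ≥ 112/(12·0.008) = 1166.67 ⇒ n ≥ 34.1565, so the smallest n is 35.

35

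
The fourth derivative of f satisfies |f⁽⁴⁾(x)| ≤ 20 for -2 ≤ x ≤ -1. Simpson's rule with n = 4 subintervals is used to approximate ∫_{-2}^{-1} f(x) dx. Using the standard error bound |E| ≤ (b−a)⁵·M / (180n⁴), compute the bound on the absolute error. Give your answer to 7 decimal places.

0.0004340

|E| ≤ (1)⁵·20 / (180·4⁴) = 20/46080 = 0.0004340.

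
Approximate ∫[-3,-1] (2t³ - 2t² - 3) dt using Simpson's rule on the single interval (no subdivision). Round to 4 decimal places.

S = (b−a)/6 · [f(-3) + 4f(-2) + f(-1)] = 0.333333·[(-75) + 4·(-27) + (-7)] = -63.3333.

-63.3333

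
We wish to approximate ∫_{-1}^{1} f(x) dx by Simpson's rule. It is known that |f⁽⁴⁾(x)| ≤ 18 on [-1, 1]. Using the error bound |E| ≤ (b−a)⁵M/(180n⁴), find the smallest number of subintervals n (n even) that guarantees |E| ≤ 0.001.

Need 576/(180n⁴) ≤ 0.001.
n⁴ ≥ 576/(180·0.001) = 3200 ⇒ n ≥ 7.5212, so the smallest even n is 8. (n must be even for Simpson's rule.)

8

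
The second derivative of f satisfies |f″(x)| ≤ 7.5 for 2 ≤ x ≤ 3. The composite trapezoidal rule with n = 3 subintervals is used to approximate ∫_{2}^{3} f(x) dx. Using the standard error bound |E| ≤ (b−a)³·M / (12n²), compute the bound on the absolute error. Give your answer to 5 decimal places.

0.06944

|E| ≤ (1)³·7.5 / (12·3²) = 7.5/108 = 0.06944.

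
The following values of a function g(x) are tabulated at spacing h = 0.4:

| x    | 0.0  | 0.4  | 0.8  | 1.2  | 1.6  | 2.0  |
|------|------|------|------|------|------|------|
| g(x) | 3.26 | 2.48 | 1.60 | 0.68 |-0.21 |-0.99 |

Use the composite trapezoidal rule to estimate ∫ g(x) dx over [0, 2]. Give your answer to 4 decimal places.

h = 0.4, n = 5.
(h/2)·[y₀ + 2y₁ + 2y₂ + 2y₃ + 2y₄ + y₅] = 0.2·(11.37) = 2.2740.

2.2740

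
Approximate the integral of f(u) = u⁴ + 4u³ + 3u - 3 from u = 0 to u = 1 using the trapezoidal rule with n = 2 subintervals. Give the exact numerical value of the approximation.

h = (1 − 0)/2 = 0.5.
Nodes u₀,…,u₂ = 0, 0.5, 1.
f(u) = u⁴ + 4u³ + 3u - 3: f₀=-3, f₁=-0.9375, f₂=5.
(h/2)·[f₀ + 2f₁ + f₂] = 0.25·(0.125) = 0.03125.

0.03125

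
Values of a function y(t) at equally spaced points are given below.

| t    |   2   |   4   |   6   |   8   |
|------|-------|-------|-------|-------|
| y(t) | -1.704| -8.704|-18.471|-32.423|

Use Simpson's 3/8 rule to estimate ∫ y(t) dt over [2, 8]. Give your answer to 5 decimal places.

-86.73900

h = 2, n = 3.
(3h/8)·[y₀ + 3y₁ + 3y₂ + y₃] = 0.75·(-115.652) = -86.73900.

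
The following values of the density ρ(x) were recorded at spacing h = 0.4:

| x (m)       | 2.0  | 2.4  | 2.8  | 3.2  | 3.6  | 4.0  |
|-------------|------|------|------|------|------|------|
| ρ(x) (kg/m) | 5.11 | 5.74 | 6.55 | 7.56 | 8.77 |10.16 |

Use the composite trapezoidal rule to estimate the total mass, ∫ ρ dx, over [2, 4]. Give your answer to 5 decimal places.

14.50200

h = 0.4, n = 5.
(h/2)·[y₀ + 2y₁ + 2y₂ + 2y₃ + 2y₄ + y₅] = 0.2·(72.51) = 14.50200.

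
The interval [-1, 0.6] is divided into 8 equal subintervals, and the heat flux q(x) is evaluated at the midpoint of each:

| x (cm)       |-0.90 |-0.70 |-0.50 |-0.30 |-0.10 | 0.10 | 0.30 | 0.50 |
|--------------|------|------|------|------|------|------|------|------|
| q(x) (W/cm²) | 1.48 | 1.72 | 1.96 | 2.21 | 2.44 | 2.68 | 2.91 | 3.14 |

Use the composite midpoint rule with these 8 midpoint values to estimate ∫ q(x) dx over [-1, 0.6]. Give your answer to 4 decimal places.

3.7080

h = 0.2, n = 8.
h·[y(m₁) + y(m₂) + y(m₃) + y(m₄) + y(m₅) + y(m₆) + y(m₇) + y(m₈)] = 0.2·(18.54) = 3.7080.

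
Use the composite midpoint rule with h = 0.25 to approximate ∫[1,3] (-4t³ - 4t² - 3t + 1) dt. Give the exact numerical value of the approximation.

h = (3 − 1)/8 = 0.25.
Midpoints m₁,…,m₈ = 1.125, 1.375, 1.625, 1.875, 2.125, 2.375, 2.625, 2.875.
f(m₁)=-13.1328125, f(m₂)=-21.0859375, f(m₃)=-31.6015625, f(m₄)=-45.0546875, f(m₅)=-61.8203125, f(m₆)=-82.2734375, f(m₇)=-106.7890625, f(m₈)=-135.7421875.
h·[f(m₁) + f(m₂) + f(m₃) + f(m₄) + f(m₅) + f(m₆) + f(m₇) + f(m₈)] = 0.25·(-497.5) = -124.375.

-124.375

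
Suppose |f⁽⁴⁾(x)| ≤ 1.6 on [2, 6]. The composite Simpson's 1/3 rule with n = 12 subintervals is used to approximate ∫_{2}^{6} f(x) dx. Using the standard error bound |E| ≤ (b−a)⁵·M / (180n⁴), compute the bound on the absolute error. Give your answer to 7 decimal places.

0.0004390

|E| ≤ (4)⁵·1.6 / (180·12⁴) = 1638.4/3732480 = 0.0004390.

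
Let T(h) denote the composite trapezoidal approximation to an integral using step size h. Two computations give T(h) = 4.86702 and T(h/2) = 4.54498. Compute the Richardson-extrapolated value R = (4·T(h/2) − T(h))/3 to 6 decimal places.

R = (4·T(h/2) − T(h)) / 3 = (4·4.54498 − 4.86702)/3 = (13.31290)/3 = 4.437633.

4.437633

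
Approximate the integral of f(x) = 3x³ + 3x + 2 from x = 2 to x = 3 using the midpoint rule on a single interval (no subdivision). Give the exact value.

M = (b−a)·f(2.5) = 1·(56.375) = 56.375.

56.375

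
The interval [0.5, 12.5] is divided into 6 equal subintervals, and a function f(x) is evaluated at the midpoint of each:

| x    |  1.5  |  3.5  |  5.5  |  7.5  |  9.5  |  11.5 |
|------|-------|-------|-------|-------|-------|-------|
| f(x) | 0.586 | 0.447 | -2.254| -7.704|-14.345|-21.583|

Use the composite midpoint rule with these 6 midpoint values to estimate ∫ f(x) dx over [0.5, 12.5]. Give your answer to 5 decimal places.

-89.70600

h = 2, n = 6.
h·[y(m₁) + y(m₂) + y(m₃) + y(m₄) + y(m₅) + y(m₆)] = 2·(-44.853) = -89.70600.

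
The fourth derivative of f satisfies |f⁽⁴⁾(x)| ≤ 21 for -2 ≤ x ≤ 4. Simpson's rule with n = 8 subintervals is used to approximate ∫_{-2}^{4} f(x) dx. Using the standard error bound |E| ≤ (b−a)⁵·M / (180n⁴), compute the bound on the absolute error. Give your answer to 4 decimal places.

0.2215

|E| ≤ (6)⁵·21 / (180·8⁴) = 163296/737280 = 0.2215.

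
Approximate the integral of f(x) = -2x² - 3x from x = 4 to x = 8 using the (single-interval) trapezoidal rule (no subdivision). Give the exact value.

-392

T = (b−a)/2 · [f(4) + f(8)] = 2·[(-44) + (-152)] = -392.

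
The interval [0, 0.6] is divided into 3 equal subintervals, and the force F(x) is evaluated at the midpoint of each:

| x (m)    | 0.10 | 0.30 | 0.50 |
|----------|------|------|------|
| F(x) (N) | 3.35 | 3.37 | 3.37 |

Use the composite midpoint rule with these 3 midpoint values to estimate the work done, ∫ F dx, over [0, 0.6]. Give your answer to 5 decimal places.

2.01800

h = 0.2, n = 3.
h·[y(m₁) + y(m₂) + y(m₃)] = 0.2·(10.09) = 2.01800.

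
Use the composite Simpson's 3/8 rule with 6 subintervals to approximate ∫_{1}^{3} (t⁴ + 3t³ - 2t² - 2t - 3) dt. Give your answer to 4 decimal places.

77.0741

h = (3 − 1)/6 = 0.333333.
Nodes t₀,…,t₆ = 1, 1.333333, 1.666667, 2, 2.333333, 2.666667, 3.
f(t) = t⁴ + 3t³ - 2t² - 2t - 3: f₀=-3, f₁=1.049383, f₂=9.716049, f₃=25, f₄=49.197531, f₅=84.901235, f₆=135.
(3h/8)·[f₀ + 3f₁ + 3f₂ + 2f₃ + 3f₄ + 3f₅ + f₆] = 0.125·(616.592593) = 77.0741.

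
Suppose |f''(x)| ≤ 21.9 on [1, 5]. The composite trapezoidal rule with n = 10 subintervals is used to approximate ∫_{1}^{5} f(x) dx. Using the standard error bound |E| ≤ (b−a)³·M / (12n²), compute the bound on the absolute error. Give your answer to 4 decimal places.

1.1680

|E| ≤ (4)³·21.9 / (12·10²) = 1401.6/1200 = 1.1680.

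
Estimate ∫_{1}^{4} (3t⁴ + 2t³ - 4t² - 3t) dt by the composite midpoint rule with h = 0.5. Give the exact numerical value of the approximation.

626.25390625

h = (4 − 1)/6 = 0.5.
Midpoints m₁,…,m₆ = 1.25, 1.75, 2.25, 2.75, 3.25, 3.75.
f(m₁)=1.23046875, f(m₂)=21.35546875, f(m₃)=72.66796875, f(m₄)=174.66796875, f(m₅)=351.35546875, f(m₆)=631.23046875.
h·[f(m₁) + f(m₂) + f(m₃) + f(m₄) + f(m₅) + f(m₆)] = 0.5·(1252.5078125) = 626.25390625.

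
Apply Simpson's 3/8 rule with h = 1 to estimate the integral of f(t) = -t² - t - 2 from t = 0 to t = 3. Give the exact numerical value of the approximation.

-19.5

h = (3 − 0)/3 = 1.
Nodes t₀,…,t₃ = 0, 1, 2, 3.
f(t) = -t² - t - 2: f₀=-2, f₁=-4, f₂=-8, f₃=-14.
(3h/8)·[f₀ + 3f₁ + 3f₂ + f₃] = 0.375·(-52) = -19.5.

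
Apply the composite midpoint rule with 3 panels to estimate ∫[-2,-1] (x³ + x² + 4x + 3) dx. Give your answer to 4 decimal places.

h = (-1 − (-2))/3 = 0.333333.
Midpoints m₁,…,m₃ = -1.833333, -1.5, -1.166667.
f(m₁)=-7.134259, f(m₂)=-4.125, f(m₃)=-1.893519.
h·[f(m₁) + f(m₂) + f(m₃)] = 0.333333·(-13.152778) = -4.3843.

-4.3843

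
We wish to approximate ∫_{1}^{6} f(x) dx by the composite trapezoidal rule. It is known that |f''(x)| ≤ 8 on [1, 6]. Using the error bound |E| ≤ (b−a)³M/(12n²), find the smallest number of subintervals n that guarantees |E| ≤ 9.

Need 1000/(12n²) ≤ 9.
n² ≥ 1000/(12·9) = 9.25926 ⇒ n ≥ 3.0429, so the smallest n is 4.

4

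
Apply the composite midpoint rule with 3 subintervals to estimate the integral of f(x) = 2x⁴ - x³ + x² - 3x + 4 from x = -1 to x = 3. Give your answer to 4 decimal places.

h = (3 − (-1))/3 = 1.333333.
Midpoints m₁,…,m₃ = -0.333333, 1, 2.333333.
f(m₁)=5.172840, f(m₂)=3, f(m₃)=49.024691.
h·[f(m₁) + f(m₂) + f(m₃)] = 1.333333·(57.197531) = 76.2634.

76.2634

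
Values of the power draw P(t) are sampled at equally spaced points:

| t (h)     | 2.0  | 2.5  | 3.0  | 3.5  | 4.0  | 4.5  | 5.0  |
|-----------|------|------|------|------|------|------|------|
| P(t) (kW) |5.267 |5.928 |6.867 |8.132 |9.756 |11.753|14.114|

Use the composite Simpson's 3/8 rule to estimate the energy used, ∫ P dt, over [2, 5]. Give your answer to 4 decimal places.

h = 0.5, n = 6.
(3h/8)·[y₀ + 3y₁ + 3y₂ + 2y₃ + 3y₄ + 3y₅ + y₆] = 0.1875·(138.557) = 25.9794.

25.9794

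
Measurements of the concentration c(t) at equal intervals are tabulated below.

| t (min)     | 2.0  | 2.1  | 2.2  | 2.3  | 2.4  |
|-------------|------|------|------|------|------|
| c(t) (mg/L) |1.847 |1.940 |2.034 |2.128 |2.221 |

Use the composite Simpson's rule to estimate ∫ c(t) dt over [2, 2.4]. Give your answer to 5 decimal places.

h = 0.1, n = 4.
(h/3)·[y₀ + 4y₁ + 2y₂ + 4y₃ + y₄] = 0.033333·(24.408) = 0.81360.

0.81360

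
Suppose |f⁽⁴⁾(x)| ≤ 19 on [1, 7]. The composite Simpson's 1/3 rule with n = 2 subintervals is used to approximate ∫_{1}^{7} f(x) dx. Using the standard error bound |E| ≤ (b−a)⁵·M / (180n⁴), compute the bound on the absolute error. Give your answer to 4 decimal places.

|E| ≤ (6)⁵·19 / (180·2⁴) = 147744/2880 = 51.3000.

51.3000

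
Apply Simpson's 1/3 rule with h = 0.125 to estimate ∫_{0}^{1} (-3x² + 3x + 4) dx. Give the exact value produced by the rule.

h = (1 − 0)/8 = 0.125.
Nodes x₀,…,x₈ = 0, 0.125, 0.25, 0.375, 0.5, 0.625, 0.75, 0.875, 1.
f(x) = -3x² + 3x + 4: f₀=4, f₁=4.328125, f₂=4.5625, f₃=4.703125, f₄=4.75, f₅=4.703125, f₆=4.5625, f₇=4.328125, f₈=4.
(h/3)·[f₀ + 4f₁ + 2f₂ + 4f₃ + 2f₄ + 4f₅ + 2f₆ + 4f₇ + f₈] = 0.041667·(108) = 4.5.

4.5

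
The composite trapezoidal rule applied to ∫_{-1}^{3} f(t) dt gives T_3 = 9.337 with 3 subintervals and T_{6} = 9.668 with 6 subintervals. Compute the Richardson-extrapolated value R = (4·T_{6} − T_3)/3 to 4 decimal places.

R = (4·T_{6} − T_3) / 3 = (4·9.668 − 9.337)/3 = (29.335)/3 = 9.7783.

9.7783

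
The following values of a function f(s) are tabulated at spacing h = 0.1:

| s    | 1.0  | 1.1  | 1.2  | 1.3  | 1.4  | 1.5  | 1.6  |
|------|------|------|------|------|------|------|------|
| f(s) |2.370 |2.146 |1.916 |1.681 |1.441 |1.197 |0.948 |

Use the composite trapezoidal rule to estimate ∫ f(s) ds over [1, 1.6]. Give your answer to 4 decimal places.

1.0040

h = 0.1, n = 6.
(h/2)·[y₀ + 2y₁ + 2y₂ + 2y₃ + 2y₄ + 2y₅ + y₆] = 0.05·(20.080) = 1.0040.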